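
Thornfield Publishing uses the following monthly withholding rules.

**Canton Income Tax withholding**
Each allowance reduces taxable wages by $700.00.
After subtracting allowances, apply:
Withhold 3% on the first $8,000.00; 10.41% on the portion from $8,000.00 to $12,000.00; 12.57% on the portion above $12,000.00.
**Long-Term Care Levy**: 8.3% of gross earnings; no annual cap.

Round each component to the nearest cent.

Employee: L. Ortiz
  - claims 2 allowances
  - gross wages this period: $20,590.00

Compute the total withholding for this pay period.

Canton Income Tax: taxable = $20,590.00 − 2×$700.00 = $19,190.00
  $656.40 + 12.57% × ($19,190.00 − $12,000.00) = $656.40 + 12.57% × $7,190.00 = $1,560.18
Long-Term Care Levy: 8.3% × $20,590.00 = $1,708.97
Total: $1,560.18 + $1,708.97 = $3,269.15

$3,269.15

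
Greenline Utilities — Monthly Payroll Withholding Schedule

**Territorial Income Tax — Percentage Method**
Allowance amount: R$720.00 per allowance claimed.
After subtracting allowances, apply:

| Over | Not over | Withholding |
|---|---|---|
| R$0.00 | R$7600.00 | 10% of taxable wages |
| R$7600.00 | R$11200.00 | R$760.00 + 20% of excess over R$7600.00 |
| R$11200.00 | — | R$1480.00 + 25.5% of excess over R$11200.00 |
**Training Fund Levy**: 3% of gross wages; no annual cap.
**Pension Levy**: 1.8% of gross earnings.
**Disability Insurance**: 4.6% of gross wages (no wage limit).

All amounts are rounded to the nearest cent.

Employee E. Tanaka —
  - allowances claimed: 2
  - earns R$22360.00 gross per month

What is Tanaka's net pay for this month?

R$16299.56

Territorial Income Tax: taxable = R$22360.00 − 2×R$720.00 = R$20920.00
  R$1480.00 + 25.5% × (R$20920.00 − R$11200.00) = R$1480.00 + 25.5% × R$9720.00 = R$3958.60
Training Fund Levy: 3% × R$22360.00 = R$670.80
Pension Levy: 1.8% × R$22360.00 = R$402.48
Disability Insurance: 4.6% × R$22360.00 = R$1028.56
Total withheld: R$3958.60 + R$670.80 + R$402.48 + R$1028.56 = R$6060.44
Net pay: R$22360.00 − R$6060.44 = R$16299.56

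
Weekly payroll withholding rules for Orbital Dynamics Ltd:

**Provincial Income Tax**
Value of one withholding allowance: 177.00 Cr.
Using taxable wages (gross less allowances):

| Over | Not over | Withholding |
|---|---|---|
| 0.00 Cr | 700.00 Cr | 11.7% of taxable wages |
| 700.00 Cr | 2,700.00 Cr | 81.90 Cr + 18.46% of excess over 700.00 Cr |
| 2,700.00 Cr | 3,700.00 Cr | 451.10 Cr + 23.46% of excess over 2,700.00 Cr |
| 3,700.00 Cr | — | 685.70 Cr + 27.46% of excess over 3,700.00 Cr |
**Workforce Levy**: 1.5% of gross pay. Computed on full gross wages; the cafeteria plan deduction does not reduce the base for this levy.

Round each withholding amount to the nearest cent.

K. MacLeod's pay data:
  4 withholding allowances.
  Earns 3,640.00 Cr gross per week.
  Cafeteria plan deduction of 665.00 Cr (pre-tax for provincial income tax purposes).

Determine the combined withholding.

Provincial Income Tax: taxable = 3,640.00 Cr − 665.00 Cr − 4×177.00 Cr = 2,267.00 Cr
  81.90 Cr + 18.46% × (2,267.00 Cr − 700.00 Cr) = 81.90 Cr + 18.46% × 1,567.00 Cr = 371.17 Cr
Workforce Levy: 1.5% × 3,640.00 Cr = 54.60 Cr
Total: 371.17 Cr + 54.60 Cr = 425.77 Cr

425.77 Cr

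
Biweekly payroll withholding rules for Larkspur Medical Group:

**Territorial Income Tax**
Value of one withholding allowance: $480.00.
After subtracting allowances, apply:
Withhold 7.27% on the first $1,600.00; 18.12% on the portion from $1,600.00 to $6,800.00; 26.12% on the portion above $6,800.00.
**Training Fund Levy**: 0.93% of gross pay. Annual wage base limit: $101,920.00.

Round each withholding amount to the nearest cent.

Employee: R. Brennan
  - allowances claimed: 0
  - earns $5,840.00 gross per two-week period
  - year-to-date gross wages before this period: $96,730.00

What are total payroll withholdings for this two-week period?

Territorial Income Tax: taxable = $5,840.00
  $116.32 + 18.12% × ($5,840.00 − $1,600.00) = $116.32 + 18.12% × $4,240.00 = $884.61
Training Fund Levy: cap $101,920.00 − YTD $96,730.00 = $5,190.00 subject; 0.93% × $5,190.00 = $48.27
Total: $884.61 + $48.27 = $932.88

$932.88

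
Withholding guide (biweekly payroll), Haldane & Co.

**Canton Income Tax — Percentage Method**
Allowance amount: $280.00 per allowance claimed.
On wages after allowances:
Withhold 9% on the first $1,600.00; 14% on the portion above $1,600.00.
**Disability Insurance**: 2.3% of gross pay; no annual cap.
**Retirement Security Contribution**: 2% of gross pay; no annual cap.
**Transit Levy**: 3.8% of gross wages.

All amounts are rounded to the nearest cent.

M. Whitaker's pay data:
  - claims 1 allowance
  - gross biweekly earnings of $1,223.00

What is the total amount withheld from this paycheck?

Canton Income Tax: taxable = $1,223.00 − 1×$280.00 = $943.00
  9% × $943.00 = $84.87
Disability Insurance: 2.3% × $1,223.00 = $28.13
Retirement Security Contribution: 2% × $1,223.00 = $24.46
Transit Levy: 3.8% × $1,223.00 = $46.47
Total: $84.87 + $28.13 + $24.46 + $46.47 = $183.93

$183.93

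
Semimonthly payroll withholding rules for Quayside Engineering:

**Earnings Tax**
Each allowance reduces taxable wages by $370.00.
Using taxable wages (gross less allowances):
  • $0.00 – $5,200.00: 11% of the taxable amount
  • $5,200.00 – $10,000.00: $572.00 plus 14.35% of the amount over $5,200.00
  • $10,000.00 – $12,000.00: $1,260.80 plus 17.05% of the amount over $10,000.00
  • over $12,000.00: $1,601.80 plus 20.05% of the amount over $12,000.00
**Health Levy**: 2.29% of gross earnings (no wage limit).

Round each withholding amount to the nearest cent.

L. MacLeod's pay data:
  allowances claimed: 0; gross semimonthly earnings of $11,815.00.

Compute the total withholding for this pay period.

Earnings Tax: taxable = $11,815.00
  $1,260.80 + 17.05% × ($11,815.00 − $10,000.00) = $1,260.80 + 17.05% × $1,815.00 = $1,570.26
Health Levy: 2.29% × $11,815.00 = $270.56
Total: $1,570.26 + $270.56 = $1,840.82

$1,840.82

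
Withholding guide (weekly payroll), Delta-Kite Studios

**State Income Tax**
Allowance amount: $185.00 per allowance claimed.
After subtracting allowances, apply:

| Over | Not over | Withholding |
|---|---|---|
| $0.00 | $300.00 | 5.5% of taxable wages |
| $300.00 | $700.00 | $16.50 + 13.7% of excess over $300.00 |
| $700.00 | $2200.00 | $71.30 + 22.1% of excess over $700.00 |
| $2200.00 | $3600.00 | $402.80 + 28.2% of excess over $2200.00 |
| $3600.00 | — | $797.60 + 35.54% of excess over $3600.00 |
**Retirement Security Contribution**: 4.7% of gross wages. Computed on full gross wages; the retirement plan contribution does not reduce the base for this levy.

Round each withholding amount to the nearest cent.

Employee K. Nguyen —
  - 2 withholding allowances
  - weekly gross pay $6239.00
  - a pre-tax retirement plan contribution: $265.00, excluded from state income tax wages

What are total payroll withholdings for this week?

State Income Tax: taxable = $6239.00 − $265.00 − 2×$185.00 = $5604.00
  $797.60 + 35.54% × ($5604.00 − $3600.00) = $797.60 + 35.54% × $2004.00 = $1509.82
Retirement Security Contribution: 4.7% × $6239.00 = $293.23
Total: $1509.82 + $293.23 = $1803.05

$1803.05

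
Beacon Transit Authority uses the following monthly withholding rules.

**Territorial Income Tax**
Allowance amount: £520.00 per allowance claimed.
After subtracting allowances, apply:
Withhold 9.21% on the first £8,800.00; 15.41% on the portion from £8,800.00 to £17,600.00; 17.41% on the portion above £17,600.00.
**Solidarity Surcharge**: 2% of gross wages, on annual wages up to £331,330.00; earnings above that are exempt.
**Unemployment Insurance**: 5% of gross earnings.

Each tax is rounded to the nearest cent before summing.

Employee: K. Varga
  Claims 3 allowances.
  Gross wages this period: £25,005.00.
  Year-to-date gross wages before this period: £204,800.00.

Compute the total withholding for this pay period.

Territorial Income Tax: taxable = £25,005.00 − 3×£520.00 = £23,445.00
  £2,166.56 + 17.41% × (£23,445.00 − £17,600.00) = £2,166.56 + 17.41% × £5,845.00 = £3,184.17
Solidarity Surcharge: 2% × £25,005.00 = £500.10
Unemployment Insurance: 5% × £25,005.00 = £1,250.25
Total: £3,184.17 + £500.10 + £1,250.25 = £4,934.52

£4,934.52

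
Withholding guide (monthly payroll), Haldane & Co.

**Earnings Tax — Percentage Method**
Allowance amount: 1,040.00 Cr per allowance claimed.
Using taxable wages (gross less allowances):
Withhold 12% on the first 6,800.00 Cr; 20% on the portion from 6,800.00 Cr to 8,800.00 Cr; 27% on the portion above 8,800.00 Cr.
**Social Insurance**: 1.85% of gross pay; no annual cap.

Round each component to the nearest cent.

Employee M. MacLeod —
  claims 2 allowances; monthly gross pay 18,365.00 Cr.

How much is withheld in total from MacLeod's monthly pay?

Earnings Tax: taxable = 18,365.00 Cr − 2×1,040.00 Cr = 16,285.00 Cr
  1,216.00 Cr + 27% × (16,285.00 Cr − 8,800.00 Cr) = 1,216.00 Cr + 27% × 7,485.00 Cr = 3,236.95 Cr
Social Insurance: 1.85% × 18,365.00 Cr = 339.75 Cr
Total: 3,236.95 Cr + 339.75 Cr = 3,576.70 Cr

3,576.70 Cr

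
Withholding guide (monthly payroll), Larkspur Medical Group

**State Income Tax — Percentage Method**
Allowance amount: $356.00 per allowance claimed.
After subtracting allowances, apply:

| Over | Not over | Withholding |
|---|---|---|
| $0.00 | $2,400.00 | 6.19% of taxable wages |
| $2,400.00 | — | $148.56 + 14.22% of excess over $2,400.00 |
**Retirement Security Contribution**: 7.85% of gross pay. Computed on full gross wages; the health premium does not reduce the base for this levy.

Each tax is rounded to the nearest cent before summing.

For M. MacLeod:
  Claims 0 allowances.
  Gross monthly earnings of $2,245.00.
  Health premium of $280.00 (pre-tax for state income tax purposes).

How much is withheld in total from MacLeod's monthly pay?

$297.86

State Income Tax: taxable = $2,245.00 − $280.00 = $1,965.00
  6.19% × $1,965.00 = $121.63
Retirement Security Contribution: 7.85% × $2,245.00 = $176.23
Total: $121.63 + $176.23 = $297.86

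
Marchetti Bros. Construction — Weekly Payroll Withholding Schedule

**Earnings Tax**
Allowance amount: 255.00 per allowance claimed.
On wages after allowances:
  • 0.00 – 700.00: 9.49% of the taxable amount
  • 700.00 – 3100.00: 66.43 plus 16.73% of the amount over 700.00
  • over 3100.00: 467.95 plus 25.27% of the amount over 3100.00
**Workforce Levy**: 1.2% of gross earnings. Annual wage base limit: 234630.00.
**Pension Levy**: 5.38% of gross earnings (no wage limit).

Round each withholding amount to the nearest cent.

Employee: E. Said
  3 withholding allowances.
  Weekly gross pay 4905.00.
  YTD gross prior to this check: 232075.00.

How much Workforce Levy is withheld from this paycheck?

30.66

Workforce Levy: cap 234630.00 − YTD 232075.00 = 2555.00 subject; 1.2% × 2555.00 = 30.66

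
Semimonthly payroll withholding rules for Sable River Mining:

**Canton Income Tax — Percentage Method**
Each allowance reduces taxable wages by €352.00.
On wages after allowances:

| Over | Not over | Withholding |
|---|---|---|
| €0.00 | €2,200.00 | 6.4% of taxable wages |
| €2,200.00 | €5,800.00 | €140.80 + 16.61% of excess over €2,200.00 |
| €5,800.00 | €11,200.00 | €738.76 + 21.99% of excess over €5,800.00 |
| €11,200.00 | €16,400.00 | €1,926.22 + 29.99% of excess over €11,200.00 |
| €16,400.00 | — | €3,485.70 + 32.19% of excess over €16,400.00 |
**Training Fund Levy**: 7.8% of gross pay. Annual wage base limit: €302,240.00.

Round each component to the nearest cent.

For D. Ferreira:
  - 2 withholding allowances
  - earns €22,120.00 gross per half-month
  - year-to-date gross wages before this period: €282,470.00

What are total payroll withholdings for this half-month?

Canton Income Tax: taxable = €22,120.00 − 2×€352.00 = €21,416.00
  €3,485.70 + 32.19% × (€21,416.00 − €16,400.00) = €3,485.70 + 32.19% × €5,016.00 = €5,100.35
Training Fund Levy: cap €302,240.00 − YTD €282,470.00 = €19,770.00 subject; 7.8% × €19,770.00 = €1,542.06
Total: €5,100.35 + €1,542.06 = €6,642.41

€6,642.41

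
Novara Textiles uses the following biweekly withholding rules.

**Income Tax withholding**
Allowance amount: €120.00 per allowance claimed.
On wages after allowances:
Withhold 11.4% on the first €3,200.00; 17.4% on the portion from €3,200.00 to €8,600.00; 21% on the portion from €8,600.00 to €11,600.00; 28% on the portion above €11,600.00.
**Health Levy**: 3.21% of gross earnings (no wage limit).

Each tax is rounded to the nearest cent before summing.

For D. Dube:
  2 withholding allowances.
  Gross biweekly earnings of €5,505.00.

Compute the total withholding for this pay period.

€900.82

Income Tax: taxable = €5,505.00 − 2×€120.00 = €5,265.00
  €364.80 + 17.4% × (€5,265.00 − €3,200.00) = €364.80 + 17.4% × €2,065.00 = €724.11
Health Levy: 3.21% × €5,505.00 = €176.71
Total: €724.11 + €176.71 = €900.82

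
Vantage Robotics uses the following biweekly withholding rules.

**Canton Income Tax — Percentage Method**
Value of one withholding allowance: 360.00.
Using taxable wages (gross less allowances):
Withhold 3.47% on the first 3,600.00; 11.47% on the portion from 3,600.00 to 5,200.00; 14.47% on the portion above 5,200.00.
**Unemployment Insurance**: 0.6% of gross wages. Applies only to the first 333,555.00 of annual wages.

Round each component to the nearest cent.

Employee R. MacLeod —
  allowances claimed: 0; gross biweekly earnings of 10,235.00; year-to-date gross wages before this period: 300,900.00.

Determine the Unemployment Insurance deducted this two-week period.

61.41

Unemployment Insurance: 0.6% × 10,235.00 = 61.41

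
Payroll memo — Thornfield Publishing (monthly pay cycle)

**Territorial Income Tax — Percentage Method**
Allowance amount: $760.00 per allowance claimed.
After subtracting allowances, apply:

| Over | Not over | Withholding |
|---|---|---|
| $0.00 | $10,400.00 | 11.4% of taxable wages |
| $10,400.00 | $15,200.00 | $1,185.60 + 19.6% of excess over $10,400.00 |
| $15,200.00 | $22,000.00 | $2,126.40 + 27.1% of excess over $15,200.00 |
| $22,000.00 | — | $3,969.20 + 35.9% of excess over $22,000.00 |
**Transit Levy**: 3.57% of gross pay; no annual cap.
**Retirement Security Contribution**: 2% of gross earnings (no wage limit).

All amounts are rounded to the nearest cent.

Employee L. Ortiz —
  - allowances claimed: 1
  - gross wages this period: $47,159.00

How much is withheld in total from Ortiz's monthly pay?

Territorial Income Tax: taxable = $47,159.00 − 1×$760.00 = $46,399.00
  $3,969.20 + 35.9% × ($46,399.00 − $22,000.00) = $3,969.20 + 35.9% × $24,399.00 = $12,728.44
Transit Levy: 3.57% × $47,159.00 = $1,683.58
Retirement Security Contribution: 2% × $47,159.00 = $943.18
Total: $12,728.44 + $1,683.58 + $943.18 = $15,355.20

$15,355.20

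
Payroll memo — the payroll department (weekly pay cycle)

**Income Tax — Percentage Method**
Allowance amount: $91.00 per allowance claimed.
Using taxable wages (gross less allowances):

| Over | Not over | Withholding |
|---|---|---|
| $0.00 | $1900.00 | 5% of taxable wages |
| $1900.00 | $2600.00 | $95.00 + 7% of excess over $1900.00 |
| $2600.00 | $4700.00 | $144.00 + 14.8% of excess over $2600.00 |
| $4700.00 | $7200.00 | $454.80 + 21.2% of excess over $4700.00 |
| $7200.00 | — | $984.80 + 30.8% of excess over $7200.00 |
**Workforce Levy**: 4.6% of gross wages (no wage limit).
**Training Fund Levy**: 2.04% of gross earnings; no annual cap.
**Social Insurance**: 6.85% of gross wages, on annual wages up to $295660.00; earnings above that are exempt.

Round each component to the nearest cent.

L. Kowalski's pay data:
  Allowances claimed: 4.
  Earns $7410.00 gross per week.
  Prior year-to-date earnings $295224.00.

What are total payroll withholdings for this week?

$1474.04

Income Tax: taxable = $7410.00 − 4×$91.00 = $7046.00
  $454.80 + 21.2% × ($7046.00 − $4700.00) = $454.80 + 21.2% × $2346.00 = $952.15
Workforce Levy: 4.6% × $7410.00 = $340.86
Training Fund Levy: 2.04% × $7410.00 = $151.16
Social Insurance: cap $295660.00 − YTD $295224.00 = $436.00 subject; 6.85% × $436.00 = $29.87
Total: $952.15 + $340.86 + $151.16 + $29.87 = $1474.04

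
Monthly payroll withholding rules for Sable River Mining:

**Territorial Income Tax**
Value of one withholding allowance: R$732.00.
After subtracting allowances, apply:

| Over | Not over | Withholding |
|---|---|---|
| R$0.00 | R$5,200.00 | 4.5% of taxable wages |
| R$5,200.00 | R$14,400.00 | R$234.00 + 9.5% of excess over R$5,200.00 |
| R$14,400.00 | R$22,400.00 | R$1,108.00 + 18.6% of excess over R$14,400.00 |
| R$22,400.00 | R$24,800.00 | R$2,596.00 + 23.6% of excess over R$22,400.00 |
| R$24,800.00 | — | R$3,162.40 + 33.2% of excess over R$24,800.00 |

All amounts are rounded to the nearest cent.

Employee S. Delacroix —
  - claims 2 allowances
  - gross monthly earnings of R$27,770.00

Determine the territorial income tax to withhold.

Territorial Income Tax: taxable = R$27,770.00 − 2×R$732.00 = R$26,306.00
  R$3,162.40 + 33.2% × (R$26,306.00 − R$24,800.00) = R$3,162.40 + 33.2% × R$1,506.00 = R$3,662.39

R$3,662.39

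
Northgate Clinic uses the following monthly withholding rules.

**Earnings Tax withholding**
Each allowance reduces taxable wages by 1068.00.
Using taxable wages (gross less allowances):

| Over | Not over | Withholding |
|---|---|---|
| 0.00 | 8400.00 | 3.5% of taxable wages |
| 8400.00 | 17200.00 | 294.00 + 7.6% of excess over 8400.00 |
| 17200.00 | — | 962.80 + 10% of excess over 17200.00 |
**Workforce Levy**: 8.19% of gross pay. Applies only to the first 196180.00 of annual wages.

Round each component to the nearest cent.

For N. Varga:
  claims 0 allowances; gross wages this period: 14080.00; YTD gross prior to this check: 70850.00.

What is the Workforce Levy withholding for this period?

Workforce Levy: 8.19% × 14080.00 = 1153.15

1153.15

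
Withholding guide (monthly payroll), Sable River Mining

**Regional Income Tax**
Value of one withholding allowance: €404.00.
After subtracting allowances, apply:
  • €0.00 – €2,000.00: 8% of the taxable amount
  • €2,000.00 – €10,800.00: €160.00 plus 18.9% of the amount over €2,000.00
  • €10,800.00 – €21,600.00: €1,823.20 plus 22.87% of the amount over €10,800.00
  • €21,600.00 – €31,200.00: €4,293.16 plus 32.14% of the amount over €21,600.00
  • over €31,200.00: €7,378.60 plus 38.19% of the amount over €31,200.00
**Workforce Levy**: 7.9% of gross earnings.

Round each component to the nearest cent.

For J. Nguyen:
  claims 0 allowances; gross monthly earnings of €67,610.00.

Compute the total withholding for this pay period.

€26,624.77

Regional Income Tax: taxable = €67,610.00
  €7,378.60 + 38.19% × (€67,610.00 − €31,200.00) = €7,378.60 + 38.19% × €36,410.00 = €21,283.58
Workforce Levy: 7.9% × €67,610.00 = €5,341.19
Total: €21,283.58 + €5,341.19 = €26,624.77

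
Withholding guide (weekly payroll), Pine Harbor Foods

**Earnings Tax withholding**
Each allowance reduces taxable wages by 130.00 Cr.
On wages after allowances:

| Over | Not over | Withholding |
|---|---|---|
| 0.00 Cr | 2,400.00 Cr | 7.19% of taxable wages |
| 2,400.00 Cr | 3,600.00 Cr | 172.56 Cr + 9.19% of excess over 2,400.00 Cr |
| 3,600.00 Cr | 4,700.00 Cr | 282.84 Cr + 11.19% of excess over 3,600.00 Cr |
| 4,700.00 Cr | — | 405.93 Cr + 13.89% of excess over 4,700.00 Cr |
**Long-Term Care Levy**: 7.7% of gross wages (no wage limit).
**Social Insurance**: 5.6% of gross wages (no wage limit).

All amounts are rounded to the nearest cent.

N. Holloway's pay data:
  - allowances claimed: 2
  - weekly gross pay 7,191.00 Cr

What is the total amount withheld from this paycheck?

1,672.23 Cr

Earnings Tax: taxable = 7,191.00 Cr − 2×130.00 Cr = 6,931.00 Cr
  405.93 Cr + 13.89% × (6,931.00 Cr − 4,700.00 Cr) = 405.93 Cr + 13.89% × 2,231.00 Cr = 715.82 Cr
Long-Term Care Levy: 7.7% × 7,191.00 Cr = 553.71 Cr
Social Insurance: 5.6% × 7,191.00 Cr = 402.70 Cr
Total: 715.82 Cr + 553.71 Cr + 402.70 Cr = 1,672.23 Cr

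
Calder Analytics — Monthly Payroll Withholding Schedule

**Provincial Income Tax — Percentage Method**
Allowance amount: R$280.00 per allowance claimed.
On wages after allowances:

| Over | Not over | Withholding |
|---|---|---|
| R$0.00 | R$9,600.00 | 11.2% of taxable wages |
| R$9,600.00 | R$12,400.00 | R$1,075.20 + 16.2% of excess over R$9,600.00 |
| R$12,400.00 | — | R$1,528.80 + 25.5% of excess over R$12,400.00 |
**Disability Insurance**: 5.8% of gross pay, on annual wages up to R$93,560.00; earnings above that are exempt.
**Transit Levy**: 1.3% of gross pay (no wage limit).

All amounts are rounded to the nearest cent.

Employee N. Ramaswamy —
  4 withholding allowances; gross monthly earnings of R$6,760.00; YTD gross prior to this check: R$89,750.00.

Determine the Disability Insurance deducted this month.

Disability Insurance: cap R$93,560.00 − YTD R$89,750.00 = R$3,810.00 subject; 5.8% × R$3,810.00 = R$220.98

R$220.98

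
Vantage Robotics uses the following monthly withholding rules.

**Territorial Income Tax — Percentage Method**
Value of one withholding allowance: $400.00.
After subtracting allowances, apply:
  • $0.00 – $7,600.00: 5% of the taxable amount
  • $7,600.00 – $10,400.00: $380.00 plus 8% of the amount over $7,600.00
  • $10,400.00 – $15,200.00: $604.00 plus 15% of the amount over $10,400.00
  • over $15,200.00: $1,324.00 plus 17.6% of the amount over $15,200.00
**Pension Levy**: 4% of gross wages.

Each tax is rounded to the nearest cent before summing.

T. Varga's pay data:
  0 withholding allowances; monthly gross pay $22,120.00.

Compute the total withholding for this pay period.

Territorial Income Tax: taxable = $22,120.00
  $1,324.00 + 17.6% × ($22,120.00 − $15,200.00) = $1,324.00 + 17.6% × $6,920.00 = $2,541.92
Pension Levy: 4% × $22,120.00 = $884.80
Total: $2,541.92 + $884.80 = $3,426.72

$3,426.72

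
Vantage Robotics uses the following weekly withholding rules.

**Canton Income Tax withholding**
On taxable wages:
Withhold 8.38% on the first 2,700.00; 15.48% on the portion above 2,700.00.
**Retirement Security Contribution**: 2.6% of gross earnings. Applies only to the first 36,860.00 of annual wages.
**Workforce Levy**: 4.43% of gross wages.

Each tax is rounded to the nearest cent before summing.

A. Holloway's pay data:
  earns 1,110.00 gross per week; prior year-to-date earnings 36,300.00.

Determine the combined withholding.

Canton Income Tax: taxable = 1,110.00
  8.38% × 1,110.00 = 93.02
Retirement Security Contribution: cap 36,860.00 − YTD 36,300.00 = 560.00 subject; 2.6% × 560.00 = 14.56
Workforce Levy: 4.43% × 1,110.00 = 49.17
Total: 93.02 + 14.56 + 49.17 = 156.75

156.75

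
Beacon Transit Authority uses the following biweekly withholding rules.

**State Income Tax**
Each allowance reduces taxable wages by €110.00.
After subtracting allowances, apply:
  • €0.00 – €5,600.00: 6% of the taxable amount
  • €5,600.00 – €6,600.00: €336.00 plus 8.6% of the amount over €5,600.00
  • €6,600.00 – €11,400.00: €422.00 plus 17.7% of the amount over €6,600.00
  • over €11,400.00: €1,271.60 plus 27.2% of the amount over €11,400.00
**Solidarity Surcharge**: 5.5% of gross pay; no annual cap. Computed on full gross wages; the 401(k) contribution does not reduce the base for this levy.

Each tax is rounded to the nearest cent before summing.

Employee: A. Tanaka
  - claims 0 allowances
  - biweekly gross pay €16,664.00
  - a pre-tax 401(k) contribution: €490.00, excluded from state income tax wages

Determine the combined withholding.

€3,486.65

State Income Tax: taxable = €16,664.00 − €490.00 = €16,174.00
  €1,271.60 + 27.2% × (€16,174.00 − €11,400.00) = €1,271.60 + 27.2% × €4,774.00 = €2,570.13
Solidarity Surcharge: 5.5% × €16,664.00 = €916.52
Total: €2,570.13 + €916.52 = €3,486.65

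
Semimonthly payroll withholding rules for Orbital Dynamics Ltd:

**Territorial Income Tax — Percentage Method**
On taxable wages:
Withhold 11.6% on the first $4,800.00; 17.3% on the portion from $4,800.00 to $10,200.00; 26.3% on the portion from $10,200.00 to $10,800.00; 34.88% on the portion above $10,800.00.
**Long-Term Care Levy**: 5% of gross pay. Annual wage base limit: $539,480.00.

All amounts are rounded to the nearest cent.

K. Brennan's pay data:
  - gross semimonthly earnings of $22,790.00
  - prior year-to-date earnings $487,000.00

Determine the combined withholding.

Territorial Income Tax: taxable = $22,790.00
  $1,648.80 + 34.88% × ($22,790.00 − $10,800.00) = $1,648.80 + 34.88% × $11,990.00 = $5,830.91
Long-Term Care Levy: 5% × $22,790.00 = $1,139.50
Total: $5,830.91 + $1,139.50 = $6,970.41

$6,970.41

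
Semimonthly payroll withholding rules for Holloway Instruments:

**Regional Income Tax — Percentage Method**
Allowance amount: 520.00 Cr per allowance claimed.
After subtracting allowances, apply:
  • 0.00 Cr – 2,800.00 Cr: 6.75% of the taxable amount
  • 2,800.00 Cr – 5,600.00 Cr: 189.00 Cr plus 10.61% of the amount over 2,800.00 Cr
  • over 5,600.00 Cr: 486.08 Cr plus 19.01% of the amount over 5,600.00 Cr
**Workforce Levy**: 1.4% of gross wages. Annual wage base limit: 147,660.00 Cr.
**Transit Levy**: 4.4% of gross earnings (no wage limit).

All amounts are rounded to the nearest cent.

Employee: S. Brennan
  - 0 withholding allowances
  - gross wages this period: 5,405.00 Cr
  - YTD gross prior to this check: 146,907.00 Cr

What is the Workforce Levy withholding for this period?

Workforce Levy: cap 147,660.00 Cr − YTD 146,907.00 Cr = 753.00 Cr subject; 1.4% × 753.00 Cr = 10.54 Cr

10.54 Cr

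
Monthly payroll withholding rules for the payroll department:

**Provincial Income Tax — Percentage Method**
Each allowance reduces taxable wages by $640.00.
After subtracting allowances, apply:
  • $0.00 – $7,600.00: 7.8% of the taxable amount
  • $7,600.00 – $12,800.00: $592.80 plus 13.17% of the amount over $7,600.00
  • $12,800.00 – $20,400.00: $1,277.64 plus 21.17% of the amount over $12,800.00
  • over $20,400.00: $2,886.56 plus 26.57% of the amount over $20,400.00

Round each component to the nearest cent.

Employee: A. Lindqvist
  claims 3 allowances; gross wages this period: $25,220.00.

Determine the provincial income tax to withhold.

Provincial Income Tax: taxable = $25,220.00 − 3×$640.00 = $23,300.00
  $2,886.56 + 26.57% × ($23,300.00 − $20,400.00) = $2,886.56 + 26.57% × $2,900.00 = $3,657.09

$3,657.09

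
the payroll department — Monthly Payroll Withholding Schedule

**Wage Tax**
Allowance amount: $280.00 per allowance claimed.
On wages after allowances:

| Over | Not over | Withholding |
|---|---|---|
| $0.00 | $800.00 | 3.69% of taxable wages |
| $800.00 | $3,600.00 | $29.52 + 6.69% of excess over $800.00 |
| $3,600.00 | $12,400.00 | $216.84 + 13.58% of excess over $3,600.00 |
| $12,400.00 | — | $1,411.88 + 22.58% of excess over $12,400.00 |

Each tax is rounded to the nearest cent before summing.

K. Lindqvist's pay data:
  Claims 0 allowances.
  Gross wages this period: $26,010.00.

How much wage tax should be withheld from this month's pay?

Wage Tax: taxable = $26,010.00
  $1,411.88 + 22.58% × ($26,010.00 − $12,400.00) = $1,411.88 + 22.58% × $13,610.00 = $4,485.02

$4,485.02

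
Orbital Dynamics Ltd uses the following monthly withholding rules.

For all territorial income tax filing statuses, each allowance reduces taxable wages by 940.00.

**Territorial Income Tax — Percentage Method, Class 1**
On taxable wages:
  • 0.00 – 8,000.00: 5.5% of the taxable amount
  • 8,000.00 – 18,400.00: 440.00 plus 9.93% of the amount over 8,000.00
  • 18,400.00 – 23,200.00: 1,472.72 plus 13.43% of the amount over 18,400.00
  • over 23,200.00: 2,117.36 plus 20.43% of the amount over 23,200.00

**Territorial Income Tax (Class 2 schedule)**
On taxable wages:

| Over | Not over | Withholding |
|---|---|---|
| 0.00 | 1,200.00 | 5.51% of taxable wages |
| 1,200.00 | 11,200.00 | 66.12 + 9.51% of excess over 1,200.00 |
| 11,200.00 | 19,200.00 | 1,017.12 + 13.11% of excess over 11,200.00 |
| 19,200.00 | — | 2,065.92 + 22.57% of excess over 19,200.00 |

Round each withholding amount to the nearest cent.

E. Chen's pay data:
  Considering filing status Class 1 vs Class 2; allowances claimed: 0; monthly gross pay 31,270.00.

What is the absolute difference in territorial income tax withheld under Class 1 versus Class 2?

1,024.06

Territorial Income Tax (Class 1): taxable = 31,270.00
  2,117.36 + 20.43% × (31,270.00 − 23,200.00) = 2,117.36 + 20.43% × 8,070.00 = 3,766.06
Territorial Income Tax (Class 2): taxable = 31,270.00
  2,065.92 + 22.57% × (31,270.00 − 19,200.00) = 2,065.92 + 22.57% × 12,070.00 = 4,790.12
Difference: |3,766.06 − 4,790.12| = 1,024.06 (higher under Class 2)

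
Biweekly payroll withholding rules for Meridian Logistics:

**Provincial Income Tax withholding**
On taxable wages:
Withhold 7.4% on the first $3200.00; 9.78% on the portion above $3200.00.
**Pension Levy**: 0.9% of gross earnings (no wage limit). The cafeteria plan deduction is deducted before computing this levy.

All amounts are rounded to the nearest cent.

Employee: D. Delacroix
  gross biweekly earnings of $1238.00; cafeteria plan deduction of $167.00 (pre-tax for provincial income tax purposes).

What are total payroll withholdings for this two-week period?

Provincial Income Tax: taxable = $1238.00 − $167.00 = $1071.00
  7.4% × $1071.00 = $79.25
Pension Levy: 0.9% × $1071.00 = $9.64
Total: $79.25 + $9.64 = $88.89

$88.89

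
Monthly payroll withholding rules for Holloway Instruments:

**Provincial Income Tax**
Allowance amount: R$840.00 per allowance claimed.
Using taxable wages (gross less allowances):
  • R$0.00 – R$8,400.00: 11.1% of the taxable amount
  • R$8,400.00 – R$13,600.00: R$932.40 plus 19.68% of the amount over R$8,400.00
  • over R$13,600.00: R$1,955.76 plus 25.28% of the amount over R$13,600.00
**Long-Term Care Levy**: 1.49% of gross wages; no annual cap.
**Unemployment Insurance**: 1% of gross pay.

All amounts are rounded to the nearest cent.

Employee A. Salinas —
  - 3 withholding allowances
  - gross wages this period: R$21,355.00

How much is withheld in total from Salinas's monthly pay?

Provincial Income Tax: taxable = R$21,355.00 − 3×R$840.00 = R$18,835.00
  R$1,955.76 + 25.28% × (R$18,835.00 − R$13,600.00) = R$1,955.76 + 25.28% × R$5,235.00 = R$3,279.17
Long-Term Care Levy: 1.49% × R$21,355.00 = R$318.19
Unemployment Insurance: 1% × R$21,355.00 = R$213.55
Total: R$3,279.17 + R$318.19 + R$213.55 = R$3,810.91

R$3,810.91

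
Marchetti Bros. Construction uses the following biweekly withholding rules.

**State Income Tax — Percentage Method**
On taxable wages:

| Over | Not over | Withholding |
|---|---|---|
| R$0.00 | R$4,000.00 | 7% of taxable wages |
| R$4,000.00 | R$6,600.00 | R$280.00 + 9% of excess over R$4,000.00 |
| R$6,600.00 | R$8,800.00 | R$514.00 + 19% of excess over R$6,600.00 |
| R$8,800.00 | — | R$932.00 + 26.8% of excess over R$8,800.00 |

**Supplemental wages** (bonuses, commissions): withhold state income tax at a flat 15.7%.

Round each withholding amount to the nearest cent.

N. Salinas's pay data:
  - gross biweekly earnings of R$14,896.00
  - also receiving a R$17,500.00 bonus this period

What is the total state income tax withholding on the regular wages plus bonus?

R$5,313.23

State Income Tax: taxable = R$14,896.00
  R$932.00 + 26.8% × (R$14,896.00 − R$8,800.00) = R$932.00 + 26.8% × R$6,096.00 = R$2,565.73
Supplemental (15.7% flat on bonus): 15.7% × R$17,500.00 = R$2,747.50
Total state income tax: R$2,565.73 + R$2,747.50 = R$5,313.23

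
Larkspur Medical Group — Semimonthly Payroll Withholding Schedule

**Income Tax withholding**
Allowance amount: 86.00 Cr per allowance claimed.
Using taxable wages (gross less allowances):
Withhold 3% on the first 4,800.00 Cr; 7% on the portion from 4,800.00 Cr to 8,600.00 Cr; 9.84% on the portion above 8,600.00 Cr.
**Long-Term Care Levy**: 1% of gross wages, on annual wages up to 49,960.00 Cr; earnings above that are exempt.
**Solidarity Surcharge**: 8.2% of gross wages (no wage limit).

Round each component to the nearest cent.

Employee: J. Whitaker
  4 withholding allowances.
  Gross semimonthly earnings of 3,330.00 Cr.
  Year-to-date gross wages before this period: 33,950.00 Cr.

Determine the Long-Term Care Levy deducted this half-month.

Long-Term Care Levy: 1% × 3,330.00 Cr = 33.30 Cr

33.30 Cr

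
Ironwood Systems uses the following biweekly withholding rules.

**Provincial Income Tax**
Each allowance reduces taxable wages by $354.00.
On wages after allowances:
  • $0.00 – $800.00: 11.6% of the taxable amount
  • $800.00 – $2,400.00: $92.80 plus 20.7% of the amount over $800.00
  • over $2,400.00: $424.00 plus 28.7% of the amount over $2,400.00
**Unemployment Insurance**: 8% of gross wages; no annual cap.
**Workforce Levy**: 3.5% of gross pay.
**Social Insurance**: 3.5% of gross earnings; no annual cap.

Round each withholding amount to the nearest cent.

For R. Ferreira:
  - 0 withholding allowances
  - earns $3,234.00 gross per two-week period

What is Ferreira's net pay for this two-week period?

$2,085.54

Provincial Income Tax: taxable = $3,234.00
  $424.00 + 28.7% × ($3,234.00 − $2,400.00) = $424.00 + 28.7% × $834.00 = $663.36
Unemployment Insurance: 8% × $3,234.00 = $258.72
Workforce Levy: 3.5% × $3,234.00 = $113.19
Social Insurance: 3.5% × $3,234.00 = $113.19
Total withheld: $663.36 + $258.72 + $113.19 + $113.19 = $1,148.46
Net pay: $3,234.00 − $1,148.46 = $2,085.54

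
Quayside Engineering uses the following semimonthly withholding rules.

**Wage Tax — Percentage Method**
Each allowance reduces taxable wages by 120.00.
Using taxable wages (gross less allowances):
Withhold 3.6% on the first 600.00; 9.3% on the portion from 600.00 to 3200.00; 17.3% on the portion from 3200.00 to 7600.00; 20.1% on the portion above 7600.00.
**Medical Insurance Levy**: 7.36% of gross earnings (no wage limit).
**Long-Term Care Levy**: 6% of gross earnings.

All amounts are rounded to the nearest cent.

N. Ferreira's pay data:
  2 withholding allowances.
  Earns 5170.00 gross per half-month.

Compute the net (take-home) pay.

Wage Tax: taxable = 5170.00 − 2×120.00 = 4930.00
  263.40 + 17.3% × (4930.00 − 3200.00) = 263.40 + 17.3% × 1730.00 = 562.69
Medical Insurance Levy: 7.36% × 5170.00 = 380.51
Long-Term Care Levy: 6% × 5170.00 = 310.20
Total withheld: 562.69 + 380.51 + 310.20 = 1253.40
Net pay: 5170.00 − 1253.40 = 3916.60

3916.60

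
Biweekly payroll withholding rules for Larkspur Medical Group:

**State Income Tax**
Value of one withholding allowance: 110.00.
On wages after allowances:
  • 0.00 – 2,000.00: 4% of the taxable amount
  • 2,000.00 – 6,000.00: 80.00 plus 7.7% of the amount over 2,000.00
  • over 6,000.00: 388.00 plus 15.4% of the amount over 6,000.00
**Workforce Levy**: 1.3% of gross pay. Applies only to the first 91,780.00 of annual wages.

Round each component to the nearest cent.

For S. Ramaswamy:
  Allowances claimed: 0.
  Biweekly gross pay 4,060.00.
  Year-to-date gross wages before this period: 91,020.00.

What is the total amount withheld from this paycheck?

248.50

State Income Tax: taxable = 4,060.00
  80.00 + 7.7% × (4,060.00 − 2,000.00) = 80.00 + 7.7% × 2,060.00 = 238.62
Workforce Levy: cap 91,780.00 − YTD 91,020.00 = 760.00 subject; 1.3% × 760.00 = 9.88
Total: 238.62 + 9.88 = 248.50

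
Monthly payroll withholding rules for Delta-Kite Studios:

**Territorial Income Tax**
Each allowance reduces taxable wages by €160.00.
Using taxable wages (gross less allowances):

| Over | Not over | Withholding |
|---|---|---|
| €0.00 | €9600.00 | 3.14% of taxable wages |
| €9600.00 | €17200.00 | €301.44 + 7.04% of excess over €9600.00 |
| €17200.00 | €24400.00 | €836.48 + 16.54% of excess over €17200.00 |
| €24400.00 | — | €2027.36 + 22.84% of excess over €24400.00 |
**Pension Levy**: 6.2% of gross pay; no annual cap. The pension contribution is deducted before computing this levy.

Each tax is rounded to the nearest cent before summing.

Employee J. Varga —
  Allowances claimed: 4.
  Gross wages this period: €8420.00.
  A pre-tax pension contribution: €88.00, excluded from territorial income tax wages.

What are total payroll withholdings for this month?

€758.11

Territorial Income Tax: taxable = €8420.00 − €88.00 − 4×€160.00 = €7692.00
  3.14% × €7692.00 = €241.53
Pension Levy: 6.2% × €8332.00 = €516.58
Total: €241.53 + €516.58 = €758.11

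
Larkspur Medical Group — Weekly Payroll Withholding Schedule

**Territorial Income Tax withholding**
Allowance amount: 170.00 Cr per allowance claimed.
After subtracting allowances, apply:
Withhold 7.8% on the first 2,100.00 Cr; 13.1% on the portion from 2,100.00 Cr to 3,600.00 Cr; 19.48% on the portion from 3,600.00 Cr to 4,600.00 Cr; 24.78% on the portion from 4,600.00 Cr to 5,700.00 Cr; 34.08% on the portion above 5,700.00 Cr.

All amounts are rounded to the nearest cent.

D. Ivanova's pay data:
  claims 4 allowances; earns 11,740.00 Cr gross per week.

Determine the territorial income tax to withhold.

Territorial Income Tax: taxable = 11,740.00 Cr − 4×170.00 Cr = 11,060.00 Cr
  827.68 Cr + 34.08% × (11,060.00 Cr − 5,700.00 Cr) = 827.68 Cr + 34.08% × 5,360.00 Cr = 2,654.37 Cr

2,654.37 Cr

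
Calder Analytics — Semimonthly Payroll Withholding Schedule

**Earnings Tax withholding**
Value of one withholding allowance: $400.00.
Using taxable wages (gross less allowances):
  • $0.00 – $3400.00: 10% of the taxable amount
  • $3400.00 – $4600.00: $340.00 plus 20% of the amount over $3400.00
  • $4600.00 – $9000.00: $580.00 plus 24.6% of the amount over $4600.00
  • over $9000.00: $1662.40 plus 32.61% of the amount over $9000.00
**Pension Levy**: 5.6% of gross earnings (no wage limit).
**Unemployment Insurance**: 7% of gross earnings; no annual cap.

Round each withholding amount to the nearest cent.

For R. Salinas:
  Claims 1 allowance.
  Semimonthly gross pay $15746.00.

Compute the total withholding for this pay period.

$5715.83

Earnings Tax: taxable = $15746.00 − 1×$400.00 = $15346.00
  $1662.40 + 32.61% × ($15346.00 − $9000.00) = $1662.40 + 32.61% × $6346.00 = $3731.83
Pension Levy: 5.6% × $15746.00 = $881.78
Unemployment Insurance: 7% × $15746.00 = $1102.22
Total: $3731.83 + $881.78 + $1102.22 = $5715.83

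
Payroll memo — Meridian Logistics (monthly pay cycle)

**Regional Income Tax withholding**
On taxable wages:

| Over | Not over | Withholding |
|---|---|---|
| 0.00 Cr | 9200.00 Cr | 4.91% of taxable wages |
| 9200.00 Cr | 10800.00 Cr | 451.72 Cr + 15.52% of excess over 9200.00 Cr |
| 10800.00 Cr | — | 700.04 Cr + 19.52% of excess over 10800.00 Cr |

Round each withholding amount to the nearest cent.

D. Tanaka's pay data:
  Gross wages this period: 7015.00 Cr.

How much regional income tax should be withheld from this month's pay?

Regional Income Tax: taxable = 7015.00 Cr
  4.91% × 7015.00 Cr = 344.44 Cr

344.44 Cr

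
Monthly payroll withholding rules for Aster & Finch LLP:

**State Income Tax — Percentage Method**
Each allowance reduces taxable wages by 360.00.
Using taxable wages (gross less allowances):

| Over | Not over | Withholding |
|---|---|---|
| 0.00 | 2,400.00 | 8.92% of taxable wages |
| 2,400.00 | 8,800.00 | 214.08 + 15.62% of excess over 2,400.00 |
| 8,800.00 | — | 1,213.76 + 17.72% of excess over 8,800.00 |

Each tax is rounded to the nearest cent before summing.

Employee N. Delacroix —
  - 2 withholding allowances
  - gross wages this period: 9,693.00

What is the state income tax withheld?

State Income Tax: taxable = 9,693.00 − 2×360.00 = 8,973.00
  1,213.76 + 17.72% × (8,973.00 − 8,800.00) = 1,213.76 + 17.72% × 173.00 = 1,244.42

1,244.42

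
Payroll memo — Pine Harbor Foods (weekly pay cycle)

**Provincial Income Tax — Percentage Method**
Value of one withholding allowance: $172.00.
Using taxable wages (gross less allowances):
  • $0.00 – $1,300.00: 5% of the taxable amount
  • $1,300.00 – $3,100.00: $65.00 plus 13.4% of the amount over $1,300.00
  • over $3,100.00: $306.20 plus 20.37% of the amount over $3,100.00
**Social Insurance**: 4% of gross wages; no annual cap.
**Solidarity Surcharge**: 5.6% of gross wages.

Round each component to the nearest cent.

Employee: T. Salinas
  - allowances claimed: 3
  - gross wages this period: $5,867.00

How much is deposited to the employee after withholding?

$4,539.04

Provincial Income Tax: taxable = $5,867.00 − 3×$172.00 = $5,351.00
  $306.20 + 20.37% × ($5,351.00 − $3,100.00) = $306.20 + 20.37% × $2,251.00 = $764.73
Social Insurance: 4% × $5,867.00 = $234.68
Solidarity Surcharge: 5.6% × $5,867.00 = $328.55
Total withheld: $764.73 + $234.68 + $328.55 = $1,327.96
Net pay: $5,867.00 − $1,327.96 = $4,539.04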